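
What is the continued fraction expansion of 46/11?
[4; 5, 2]

Euclidean algorithm steps:
46 = 4 × 11 + 2
11 = 5 × 2 + 1
2 = 2 × 1 + 0
Continued fraction: [4; 5, 2]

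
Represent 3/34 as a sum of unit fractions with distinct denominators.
1/12 + 1/204

Greedy algorithm:
3/34: ceiling(34/3) = 12, use 1/12
1/204: ceiling(204/1) = 204, use 1/204
Result: 3/34 = 1/12 + 1/204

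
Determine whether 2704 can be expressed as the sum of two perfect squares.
0² + 52² (a=0, b=52)

Factorization: 2704 = 2^4 × 13^2
By Fermat: n is sum of two squares iff every prime p ≡ 3 (mod 4) appears to even power.
All primes ≡ 3 (mod 4) appear to even power.
Search a = 0, 1, 2, … for 2704 - a² a perfect square: first hit at a = 0: 2704 - 0 = 2704 = 52².
2704 = 0² + 52² = 0 + 2704 ✓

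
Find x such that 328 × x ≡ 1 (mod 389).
51

gcd(328, 389) = 1, so the inverse exists.
Extended Euclidean algorithm on (389, 328):
389 = 1 × 328 + 61  ⟹  61 = (1)·389 + (-1)·328
328 = 5 × 61 + 23  ⟹  23 = (-5)·389 + (6)·328
61 = 2 × 23 + 15  ⟹  15 = (11)·389 + (-13)·328
23 = 1 × 15 + 8  ⟹  8 = (-16)·389 + (19)·328
15 = 1 × 8 + 7  ⟹  7 = (27)·389 + (-32)·328
8 = 1 × 7 + 1  ⟹  1 = (-43)·389 + (51)·328
So (51)·328 ≡ 1 (mod 389), i.e. 328^(-1) ≡ 51 (mod 389).
Check: 328 × 51 = 16728 ≡ 1 (mod 389)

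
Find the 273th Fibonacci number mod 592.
98

Matrix identity: Q^n = [[F_(n+1), F_n], [F_n, F_(n-1)]] with Q = [[1,1],[1,0]].
n = 273 = 100010001₂. Square-and-multiply, entries mod 592:
Q^1 = [[1,1],[1,0]]
Q^2 = (Q^1)² = [[2,1],[1,1]]
Q^4 = (Q^2)² = [[5,3],[3,2]]
Q^8 = (Q^4)² = [[34,21],[21,13]]
Q^17 = (Q^8)²·Q = [[216,413],[413,395]]
Q^34 = (Q^17)² = [[553,151],[151,402]]
Q^68 = (Q^34)² = [[50,349],[349,293]]
Q^136 = (Q^68)² = [[573,123],[123,450]]
Q^273 = (Q^136)²·Q = [[423,98],[98,325]]
F_273 mod 592 = Q^273[0][1] = 98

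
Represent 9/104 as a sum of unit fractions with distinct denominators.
1/12 + 1/312

Greedy algorithm:
9/104: ceiling(104/9) = 12, use 1/12
1/312: ceiling(312/1) = 312, use 1/312
Result: 9/104 = 1/12 + 1/312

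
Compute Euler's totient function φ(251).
250

251 = 251
φ(n) = n × ∏(1 - 1/p) for each prime p dividing n
φ(251) = 251 × (1 - 1/251) = 250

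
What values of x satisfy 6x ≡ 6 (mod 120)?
x ≡ 1 (mod 20)

gcd(6, 120) = 6, which divides 6, so solutions exist.
Divide through by 6: x ≡ 1 (mod 20).
The coefficient of x is now 1, so x ≡ 1 (mod 20).
Check: 6 × 1 = 6 ≡ 6 (mod 120).
x ≡ 1 (mod 20), giving 6 solutions mod 120.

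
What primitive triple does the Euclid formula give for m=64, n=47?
(1887, 6016, 6305)

Euclid's formula: a = m² - n², b = 2mn, c = m² + n²
m = 64, n = 47
a = 64² - 47² = 4096 - 2209 = 1887
b = 2 × 64 × 47 = 6016
c = 64² + 47² = 4096 + 2209 = 6305
Verification: 1887² + 6016² = 3560769 + 36192256 = 39753025 = 6305² ✓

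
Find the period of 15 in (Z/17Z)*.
8

17 is prime, so ord(15) divides φ(17) = 16.
Divisors of 16: 1, 2, 4, 8, 16.
Repeated squaring: 15^1 ≡ 15, 15^2 ≡ 4, 15^4 ≡ 16, 15^8 ≡ 1, 15^16 ≡ 1 (mod 17).
Test 15^d mod 17 for each divisor d in increasing order:
15^1 ≡ 15
15^2 ≡ 4
15^4 ≡ 16
15^8 ≡ 1  ← first divisor giving 1
The order is 8.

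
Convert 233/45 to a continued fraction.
[5; 5, 1, 1, 1, 2]

Euclidean algorithm steps:
233 = 5 × 45 + 8
45 = 5 × 8 + 5
8 = 1 × 5 + 3
5 = 1 × 3 + 2
3 = 1 × 2 + 1
2 = 2 × 1 + 0
Continued fraction: [5; 5, 1, 1, 1, 2]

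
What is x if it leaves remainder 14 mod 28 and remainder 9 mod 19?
294

Using Chinese Remainder Theorem:
M = 28 × 19 = 532
M1 = 19, M2 = 28
y1 = 19^(-1) mod 28 = 3
y2 = 28^(-1) mod 19 = 17
x = (14×19×3 + 9×28×17) mod 532 = 294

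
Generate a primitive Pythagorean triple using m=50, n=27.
(1771, 2700, 3229)

Euclid's formula: a = m² - n², b = 2mn, c = m² + n²
m = 50, n = 27
a = 50² - 27² = 2500 - 729 = 1771
b = 2 × 50 × 27 = 2700
c = 50² + 27² = 2500 + 729 = 3229
Verification: 1771² + 2700² = 3136441 + 7290000 = 10426441 = 3229² ✓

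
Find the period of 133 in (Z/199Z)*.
198

199 is prime, so ord(133) divides φ(199) = 198.
Divisors of 198: 1, 2, 3, 6, 9, 11, 18, 22, 33, 66, 99, 198.
Repeated squaring: 133^1 ≡ 133, 133^2 ≡ 177, 133^4 ≡ 86, 133^8 ≡ 33, 133^16 ≡ 94, 133^32 ≡ 80, 133^64 ≡ 32, 133^128 ≡ 29 (mod 199).
Test 133^d mod 199 for each divisor d in increasing order:
133^1 ≡ 133
133^2 ≡ 177
133^3 = 133^2·133^1 ≡ 59
133^6 = 133^4·133^2 ≡ 98
133^9 = 133^8·133^1 ≡ 11
133^11 = 133^8·133^2·133^1 ≡ 156
133^18 = 133^16·133^2 ≡ 121
133^22 = 133^16·133^4·133^2 ≡ 58
133^33 = 133^32·133^1 ≡ 93
133^66 = 133^64·133^2 ≡ 92
133^99 = 133^64·133^32·133^2·133^1 ≡ 198
133^198 = 133^128·133^64·133^4·133^2 ≡ 1  ← first divisor giving 1
The order is 198.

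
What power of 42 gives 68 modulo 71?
57

Baby-step giant-step with step n = ⌈√71⌉ = 9.
Baby steps 42^j mod 71 (j:value) for j=0..8: 0:1, 1:42, 2:60, 3:35, 4:50, 5:41, 6:18, 7:46, 8:15.
Giant-step multiplier: 42^(-9) ≡ 42^(70-9) = 42^61 ≡ 63 (mod 71).
Giant steps γ_i = 68·63^i mod 71: γ_0=68, γ_1=24, γ_2=21, γ_3=45, γ_4=66, γ_5=40, γ_6=35 (in table at j=3).
x = i·n + j = 6·9 + 3 = 57.
Check: 42^57 ≡ 68 (mod 71).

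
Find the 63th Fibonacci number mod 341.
2

Matrix identity: Q^n = [[F_(n+1), F_n], [F_n, F_(n-1)]] with Q = [[1,1],[1,0]].
n = 63 = 111111₂. Square-and-multiply, entries mod 341:
Q^1 = [[1,1],[1,0]]
Q^3 = (Q^1)²·Q = [[3,2],[2,1]]
Q^7 = (Q^3)²·Q = [[21,13],[13,8]]
Q^15 = (Q^7)²·Q = [[305,269],[269,36]]
Q^31 = (Q^15)²·Q = [[1,1],[1,0]]
Q^63 = (Q^31)²·Q = [[3,2],[2,1]]
F_63 mod 341 = Q^63[0][1] = 2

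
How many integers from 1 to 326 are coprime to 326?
162

326 = 2 × 163
φ(n) = n × ∏(1 - 1/p) for each prime p dividing n
φ(326) = 326 × (1 - 1/2) × (1 - 1/163) = 162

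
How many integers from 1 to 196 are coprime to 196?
84

196 = 2^2 × 7^2
φ(n) = n × ∏(1 - 1/p) for each prime p dividing n
φ(196) = 196 × (1 - 1/2) × (1 - 1/7) = 84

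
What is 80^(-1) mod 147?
68

gcd(80, 147) = 1, so the inverse exists.
Extended Euclidean algorithm on (147, 80):
147 = 1 × 80 + 67  ⟹  67 = (1)·147 + (-1)·80
80 = 1 × 67 + 13  ⟹  13 = (-1)·147 + (2)·80
67 = 5 × 13 + 2  ⟹  2 = (6)·147 + (-11)·80
13 = 6 × 2 + 1  ⟹  1 = (-37)·147 + (68)·80
So (68)·80 ≡ 1 (mod 147), i.e. 80^(-1) ≡ 68 (mod 147).
Check: 80 × 68 = 5440 ≡ 1 (mod 147)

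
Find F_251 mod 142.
47

Matrix identity: Q^n = [[F_(n+1), F_n], [F_n, F_(n-1)]] with Q = [[1,1],[1,0]].
n = 251 = 11111011₂. Square-and-multiply, entries mod 142:
Q^1 = [[1,1],[1,0]]
Q^3 = (Q^1)²·Q = [[3,2],[2,1]]
Q^7 = (Q^3)²·Q = [[21,13],[13,8]]
Q^15 = (Q^7)²·Q = [[135,42],[42,93]]
Q^31 = (Q^15)²·Q = [[29,109],[109,62]]
Q^62 = (Q^31)² = [[84,121],[121,105]]
Q^125 = (Q^62)²·Q = [[120,113],[113,7]]
Q^251 = (Q^125)²·Q = [[56,47],[47,9]]
F_251 mod 142 = Q^251[0][1] = 47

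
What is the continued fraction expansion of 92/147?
[0; 1, 1, 1, 2, 18]

Euclidean algorithm steps:
92 = 0 × 147 + 92
147 = 1 × 92 + 55
92 = 1 × 55 + 37
55 = 1 × 37 + 18
37 = 2 × 18 + 1
18 = 18 × 1 + 0
Continued fraction: [0; 1, 1, 1, 2, 18]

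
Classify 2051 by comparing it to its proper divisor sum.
deficient

Proper divisors of 2051: sum = 1 + 7 + 293 = 301
Since 301 < 2051, 2051 is deficient.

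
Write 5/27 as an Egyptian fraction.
1/6 + 1/54

Greedy algorithm:
5/27: ceiling(27/5) = 6, use 1/6
1/54: ceiling(54/1) = 54, use 1/54
Result: 5/27 = 1/6 + 1/54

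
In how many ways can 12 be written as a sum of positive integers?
77

p(n) counts ways to write n as a sum of positive integers (order ignored).
Euler's pentagonal recurrence: p(k) = p(k-1) + p(k-2) - p(k-5) - p(k-7) + p(k-12) + p(k-15) - ... (offsets j(3j∓1)/2, signs ++--, p(0)=1, p(<0)=0).
DP table for k = 0..11: p(0)=1, p(1)=1, p(2)=2, p(3)=3, p(4)=5, p(5)=7, p(6)=11, p(7)=15, p(8)=22, p(9)=30, p(10)=42, p(11)=56.
Final step: p(12) = p(11) + p(10) - p(7) - p(5) + p(0)
= 56 + 42 - 15 - 7 + 1
= 77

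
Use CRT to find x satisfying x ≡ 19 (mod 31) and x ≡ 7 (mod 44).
887

Using Chinese Remainder Theorem:
M = 31 × 44 = 1364
M1 = 44, M2 = 31
y1 = 44^(-1) mod 31 = 12
y2 = 31^(-1) mod 44 = 27
x = (19×44×12 + 7×31×27) mod 1364 = 887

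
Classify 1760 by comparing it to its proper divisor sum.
abundant

Proper divisors of 1760: sum = 1 + 2 + 4 + 5 + 8 + 10 + 11 + 16 + ... + 220 + 352 + 440 + 880 (23 divisors) = 2776
Since 2776 > 1760, 1760 is abundant.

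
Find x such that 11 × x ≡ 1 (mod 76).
7

gcd(11, 76) = 1, so the inverse exists.
Extended Euclidean algorithm on (76, 11):
76 = 6 × 11 + 10  ⟹  10 = (1)·76 + (-6)·11
11 = 1 × 10 + 1  ⟹  1 = (-1)·76 + (7)·11
So (7)·11 ≡ 1 (mod 76), i.e. 11^(-1) ≡ 7 (mod 76).
Check: 11 × 7 = 77 ≡ 1 (mod 76)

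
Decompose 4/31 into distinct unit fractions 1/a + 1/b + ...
1/8 + 1/248

Greedy algorithm:
4/31: ceiling(31/4) = 8, use 1/8
1/248: ceiling(248/1) = 248, use 1/248
Result: 4/31 = 1/8 + 1/248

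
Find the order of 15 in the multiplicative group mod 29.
28

29 is prime, so ord(15) divides φ(29) = 28.
Divisors of 28: 1, 2, 4, 7, 14, 28.
Repeated squaring: 15^1 ≡ 15, 15^2 ≡ 22, 15^4 ≡ 20, 15^8 ≡ 23, 15^16 ≡ 7 (mod 29).
Test 15^d mod 29 for each divisor d in increasing order:
15^1 ≡ 15
15^2 ≡ 22
15^4 ≡ 20
15^7 = 15^4·15^2·15^1 ≡ 17
15^14 = 15^8·15^4·15^2 ≡ 28
15^28 = 15^16·15^8·15^4 ≡ 1  ← first divisor giving 1
The order is 28.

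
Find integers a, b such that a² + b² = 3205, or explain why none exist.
17² + 54² (a=17, b=54)

Factorization: 3205 = 5 × 641
By Fermat: n is sum of two squares iff every prime p ≡ 3 (mod 4) appears to even power.
All primes ≡ 3 (mod 4) appear to even power.
Search a = 0, 1, 2, … for 3205 - a² a perfect square: first hit at a = 17: 3205 - 289 = 2916 = 54².
3205 = 17² + 54² = 289 + 2916 ✓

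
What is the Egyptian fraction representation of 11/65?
1/6 + 1/390

Greedy algorithm:
11/65: ceiling(65/11) = 6, use 1/6
1/390: ceiling(390/1) = 390, use 1/390
Result: 11/65 = 1/6 + 1/390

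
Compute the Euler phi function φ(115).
88

115 = 5 × 23
φ(n) = n × ∏(1 - 1/p) for each prime p dividing n
φ(115) = 115 × (1 - 1/5) × (1 - 1/23) = 88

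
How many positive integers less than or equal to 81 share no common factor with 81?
54

81 = 3^4
φ(n) = n × ∏(1 - 1/p) for each prime p dividing n
φ(81) = 81 × (1 - 1/3) = 54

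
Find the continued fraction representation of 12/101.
[0; 8, 2, 2, 2]

Euclidean algorithm steps:
12 = 0 × 101 + 12
101 = 8 × 12 + 5
12 = 2 × 5 + 2
5 = 2 × 2 + 1
2 = 2 × 1 + 0
Continued fraction: [0; 8, 2, 2, 2]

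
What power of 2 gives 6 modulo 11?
9

Baby-step giant-step with step n = ⌈√11⌉ = 4.
Baby steps 2^j mod 11 (j:value) for j=0..3: 0:1, 1:2, 2:4, 3:8.
Giant-step multiplier: 2^(-4) ≡ 2^(10-4) = 2^6 ≡ 9 (mod 11).
Giant steps γ_i = 6·9^i mod 11: γ_0=6, γ_1=10, γ_2=2 (in table at j=1).
x = i·n + j = 2·4 + 1 = 9.
Check: 2^9 ≡ 6 (mod 11).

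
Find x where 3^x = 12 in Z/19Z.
15

Baby-step giant-step with step n = ⌈√19⌉ = 5.
Baby steps 3^j mod 19 (j:value) for j=0..4: 0:1, 1:3, 2:9, 3:8, 4:5.
Giant-step multiplier: 3^(-5) ≡ 3^(18-5) = 3^13 ≡ 14 (mod 19).
Giant steps γ_i = 12·14^i mod 19: γ_0=12, γ_1=16, γ_2=15, γ_3=1 (in table at j=0).
x = i·n + j = 3·5 + 0 = 15.
Check: 3^15 ≡ 12 (mod 19).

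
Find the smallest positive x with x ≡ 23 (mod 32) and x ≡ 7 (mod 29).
471

Using Chinese Remainder Theorem:
M = 32 × 29 = 928
M1 = 29, M2 = 32
y1 = 29^(-1) mod 32 = 21
y2 = 32^(-1) mod 29 = 10
x = (23×29×21 + 7×32×10) mod 928 = 471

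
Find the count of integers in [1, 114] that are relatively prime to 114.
36

114 = 2 × 3 × 19
φ(n) = n × ∏(1 - 1/p) for each prime p dividing n
φ(114) = 114 × (1 - 1/2) × (1 - 1/3) × (1 - 1/19) = 36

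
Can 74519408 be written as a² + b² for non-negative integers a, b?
Not possible

Factorization: 74519408 = 2^4 × 167^3
By Fermat: n is sum of two squares iff every prime p ≡ 3 (mod 4) appears to even power.
Prime(s) ≡ 3 (mod 4) with odd exponent: [(167, 3)]
Therefore 74519408 cannot be expressed as a² + b².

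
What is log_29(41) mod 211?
13

Baby-step giant-step with step n = ⌈√211⌉ = 15.
Baby steps 29^j mod 211 (j:value) for j=0..14: 0:1, 1:29, 2:208, 3:124, 4:9, 5:50, 6:184, 7:61, 8:81, 9:28, 10:179, 11:127, 12:96, 13:41, 14:134.
h = 41 is already in the table at j=13, so x = 13.
Check: 29^13 ≡ 41 (mod 211).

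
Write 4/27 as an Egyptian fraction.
1/7 + 1/189

Greedy algorithm:
4/27: ceiling(27/4) = 7, use 1/7
1/189: ceiling(189/1) = 189, use 1/189
Result: 4/27 = 1/7 + 1/189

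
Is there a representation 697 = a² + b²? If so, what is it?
11² + 24² (a=11, b=24)

Factorization: 697 = 17 × 41
By Fermat: n is sum of two squares iff every prime p ≡ 3 (mod 4) appears to even power.
All primes ≡ 3 (mod 4) appear to even power.
Search a = 0, 1, 2, … for 697 - a² a perfect square: first hit at a = 11: 697 - 121 = 576 = 24².
697 = 11² + 24² = 121 + 576 ✓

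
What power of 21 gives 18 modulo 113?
14

Baby-step giant-step with step n = ⌈√113⌉ = 11.
Baby steps 21^j mod 113 (j:value) for j=0..10: 0:1, 1:21, 2:102, 3:108, 4:8, 5:55, 6:25, 7:73, 8:64, 9:101, 10:87.
Giant-step multiplier: 21^(-11) ≡ 21^(112-11) = 21^101 ≡ 6 (mod 113).
Giant steps γ_i = 18·6^i mod 113: γ_0=18, γ_1=108 (in table at j=3).
x = i·n + j = 1·11 + 3 = 14.
Check: 21^14 ≡ 18 (mod 113).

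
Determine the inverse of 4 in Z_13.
10

gcd(4, 13) = 1, so the inverse exists.
Extended Euclidean algorithm on (13, 4):
13 = 3 × 4 + 1  ⟹  1 = (1)·13 + (-3)·4
So (-3)·4 ≡ 1 (mod 13), i.e. 4^(-1) ≡ -3 ≡ 10 (mod 13).
Check: 4 × 10 = 40 ≡ 1 (mod 13)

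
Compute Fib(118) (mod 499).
180

Matrix identity: Q^n = [[F_(n+1), F_n], [F_n, F_(n-1)]] with Q = [[1,1],[1,0]].
n = 118 = 1110110₂. Square-and-multiply, entries mod 499:
Q^1 = [[1,1],[1,0]]
Q^3 = (Q^1)²·Q = [[3,2],[2,1]]
Q^7 = (Q^3)²·Q = [[21,13],[13,8]]
Q^14 = (Q^7)² = [[111,377],[377,233]]
Q^29 = (Q^14)²·Q = [[207,259],[259,447]]
Q^59 = (Q^29)²·Q = [[375,150],[150,225]]
Q^118 = (Q^59)² = [[451,180],[180,271]]
F_118 mod 499 = Q^118[0][1] = 180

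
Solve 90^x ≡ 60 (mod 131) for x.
100

Baby-step giant-step with step n = ⌈√131⌉ = 12.
Baby steps 90^j mod 131 (j:value) for j=0..11: 0:1, 1:90, 2:109, 3:116, 4:91, 5:68, 6:94, 7:76, 8:28, 9:31, 10:39, 11:104.
Giant-step multiplier: 90^(-12) ≡ 90^(130-12) = 90^118 ≡ 20 (mod 131).
Giant steps γ_i = 60·20^i mod 131: γ_0=60, γ_1=21, γ_2=27, γ_3=16, γ_4=58, γ_5=112, γ_6=13, γ_7=129, γ_8=91 (in table at j=4).
x = i·n + j = 8·12 + 4 = 100.
Check: 90^100 ≡ 60 (mod 131).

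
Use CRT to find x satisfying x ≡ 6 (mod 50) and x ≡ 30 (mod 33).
756

Using Chinese Remainder Theorem:
M = 50 × 33 = 1650
M1 = 33, M2 = 50
y1 = 33^(-1) mod 50 = 47
y2 = 50^(-1) mod 33 = 2
x = (6×33×47 + 30×50×2) mod 1650 = 756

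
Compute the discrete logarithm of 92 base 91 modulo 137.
59

Baby-step giant-step with step n = ⌈√137⌉ = 12.
Baby steps 91^j mod 137 (j:value) for j=0..11: 0:1, 1:91, 2:61, 3:71, 4:22, 5:84, 6:109, 7:55, 8:73, 9:67, 10:69, 11:114.
Giant-step multiplier: 91^(-12) ≡ 91^(136-12) = 91^124 ≡ 18 (mod 137).
Giant steps γ_i = 92·18^i mod 137: γ_0=92, γ_1=12, γ_2=79, γ_3=52, γ_4=114 (in table at j=11).
x = i·n + j = 4·12 + 11 = 59.
Check: 91^59 ≡ 92 (mod 137).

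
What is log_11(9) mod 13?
8

Baby-step giant-step with step n = ⌈√13⌉ = 4.
Baby steps 11^j mod 13 (j:value) for j=0..3: 0:1, 1:11, 2:4, 3:5.
Giant-step multiplier: 11^(-4) ≡ 11^(12-4) = 11^8 ≡ 9 (mod 13).
Giant steps γ_i = 9·9^i mod 13: γ_0=9, γ_1=3, γ_2=1 (in table at j=0).
x = i·n + j = 2·4 + 0 = 8.
Check: 11^8 ≡ 9 (mod 13).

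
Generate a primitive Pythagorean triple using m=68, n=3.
(4615, 408, 4633)

Euclid's formula: a = m² - n², b = 2mn, c = m² + n²
m = 68, n = 3
a = 68² - 3² = 4624 - 9 = 4615
b = 2 × 68 × 3 = 408
c = 68² + 3² = 4624 + 9 = 4633
Verification: 4615² + 408² = 21298225 + 166464 = 21464689 = 4633² ✓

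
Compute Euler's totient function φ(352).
160

352 = 2^5 × 11
φ(n) = n × ∏(1 - 1/p) for each prime p dividing n
φ(352) = 352 × (1 - 1/2) × (1 - 1/11) = 160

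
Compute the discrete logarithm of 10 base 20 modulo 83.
66

Baby-step giant-step with step n = ⌈√83⌉ = 10.
Baby steps 20^j mod 83 (j:value) for j=0..9: 0:1, 1:20, 2:68, 3:32, 4:59, 5:18, 6:28, 7:62, 8:78, 9:66.
Giant-step multiplier: 20^(-10) ≡ 20^(82-10) = 20^72 ≡ 31 (mod 83).
Giant steps γ_i = 10·31^i mod 83: γ_0=10, γ_1=61, γ_2=65, γ_3=23, γ_4=49, γ_5=25, γ_6=28 (in table at j=6).
x = i·n + j = 6·10 + 6 = 66.
Check: 20^66 ≡ 10 (mod 83).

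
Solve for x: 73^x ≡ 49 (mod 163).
46

Baby-step giant-step with step n = ⌈√163⌉ = 13.
Baby steps 73^j mod 163 (j:value) for j=0..12: 0:1, 1:73, 2:113, 3:99, 4:55, 5:103, 6:21, 7:66, 8:91, 9:123, 10:14, 11:44, 12:115.
Giant-step multiplier: 73^(-13) ≡ 73^(162-13) = 73^149 ≡ 2 (mod 163).
Giant steps γ_i = 49·2^i mod 163: γ_0=49, γ_1=98, γ_2=33, γ_3=66 (in table at j=7).
x = i·n + j = 3·13 + 7 = 46.
Check: 73^46 ≡ 49 (mod 163).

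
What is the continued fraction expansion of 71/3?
[23; 1, 2]

Euclidean algorithm steps:
71 = 23 × 3 + 2
3 = 1 × 2 + 1
2 = 2 × 1 + 0
Continued fraction: [23; 1, 2]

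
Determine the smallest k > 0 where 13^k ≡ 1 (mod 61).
3

61 is prime, so ord(13) divides φ(61) = 60.
Divisors of 60: 1, 2, 3, 4, 5, 6, 10, 12, 15, 20, 30, 60.
Repeated squaring: 13^1 ≡ 13, 13^2 ≡ 47, 13^4 ≡ 13, 13^8 ≡ 47, 13^16 ≡ 13, 13^32 ≡ 47 (mod 61).
Test 13^d mod 61 for each divisor d in increasing order:
13^1 ≡ 13
13^2 ≡ 47
13^3 = 13^2·13^1 ≡ 1  ← first divisor giving 1
The order is 3.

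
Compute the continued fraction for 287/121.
[2; 2, 1, 2, 4, 1, 2]

Euclidean algorithm steps:
287 = 2 × 121 + 45
121 = 2 × 45 + 31
45 = 1 × 31 + 14
31 = 2 × 14 + 3
14 = 4 × 3 + 2
3 = 1 × 2 + 1
2 = 2 × 1 + 0
Continued fraction: [2; 2, 1, 2, 4, 1, 2]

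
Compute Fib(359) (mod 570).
1

Matrix identity: Q^n = [[F_(n+1), F_n], [F_n, F_(n-1)]] with Q = [[1,1],[1,0]].
n = 359 = 101100111₂. Square-and-multiply, entries mod 570:
Q^1 = [[1,1],[1,0]]
Q^2 = (Q^1)² = [[2,1],[1,1]]
Q^5 = (Q^2)²·Q = [[8,5],[5,3]]
Q^11 = (Q^5)²·Q = [[144,89],[89,55]]
Q^22 = (Q^11)² = [[157,41],[41,116]]
Q^44 = (Q^22)² = [[110,363],[363,317]]
Q^89 = (Q^44)²·Q = [[190,229],[229,531]]
Q^179 = (Q^89)²·Q = [[0,191],[191,379]]
Q^359 = (Q^179)²·Q = [[0,1],[1,569]]
F_359 mod 570 = Q^359[0][1] = 1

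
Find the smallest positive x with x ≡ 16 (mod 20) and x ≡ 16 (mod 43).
16

Using Chinese Remainder Theorem:
M = 20 × 43 = 860
M1 = 43, M2 = 20
y1 = 43^(-1) mod 20 = 7
y2 = 20^(-1) mod 43 = 28
x = (16×43×7 + 16×20×28) mod 860 = 16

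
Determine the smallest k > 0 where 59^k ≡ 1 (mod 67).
11

67 is prime, so ord(59) divides φ(67) = 66.
Divisors of 66: 1, 2, 3, 6, 11, 22, 33, 66.
Repeated squaring: 59^1 ≡ 59, 59^2 ≡ 64, 59^4 ≡ 9, 59^8 ≡ 14, 59^16 ≡ 62, 59^32 ≡ 25, 59^64 ≡ 22 (mod 67).
Test 59^d mod 67 for each divisor d in increasing order:
59^1 ≡ 59
59^2 ≡ 64
59^3 = 59^2·59^1 ≡ 24
59^6 = 59^4·59^2 ≡ 40
59^11 = 59^8·59^2·59^1 ≡ 1  ← first divisor giving 1
The order is 11.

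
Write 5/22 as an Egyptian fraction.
1/5 + 1/37 + 1/4070

Greedy algorithm:
5/22: ceiling(22/5) = 5, use 1/5
3/110: ceiling(110/3) = 37, use 1/37
1/4070: ceiling(4070/1) = 4070, use 1/4070
Result: 5/22 = 1/5 + 1/37 + 1/4070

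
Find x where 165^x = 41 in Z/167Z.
129

Baby-step giant-step with step n = ⌈√167⌉ = 13.
Baby steps 165^j mod 167 (j:value) for j=0..12: 0:1, 1:165, 2:4, 3:159, 4:16, 5:135, 6:64, 7:39, 8:89, 9:156, 10:22, 11:123, 12:88.
Giant-step multiplier: 165^(-13) ≡ 165^(166-13) = 165^153 ≡ 37 (mod 167).
Giant steps γ_i = 41·37^i mod 167: γ_0=41, γ_1=14, γ_2=17, γ_3=128, γ_4=60, γ_5=49, γ_6=143, γ_7=114, γ_8=43, γ_9=88 (in table at j=12).
x = i·n + j = 9·13 + 12 = 129.
Check: 165^129 ≡ 41 (mod 167).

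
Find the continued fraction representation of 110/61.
[1; 1, 4, 12]

Euclidean algorithm steps:
110 = 1 × 61 + 49
61 = 1 × 49 + 12
49 = 4 × 12 + 1
12 = 12 × 1 + 0
Continued fraction: [1; 1, 4, 12]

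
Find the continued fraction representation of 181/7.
[25; 1, 6]

Euclidean algorithm steps:
181 = 25 × 7 + 6
7 = 1 × 6 + 1
6 = 6 × 1 + 0
Continued fraction: [25; 1, 6]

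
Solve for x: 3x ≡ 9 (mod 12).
x ≡ 3 (mod 4)

gcd(3, 12) = 3, which divides 9, so solutions exist.
Divide through by 3: x ≡ 3 (mod 4).
The coefficient of x is now 1, so x ≡ 3 (mod 4).
Check: 3 × 3 = 9 ≡ 9 (mod 12).
x ≡ 3 (mod 4), giving 3 solutions mod 12.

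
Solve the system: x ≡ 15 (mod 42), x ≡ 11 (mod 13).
141

Using Chinese Remainder Theorem:
M = 42 × 13 = 546
M1 = 13, M2 = 42
y1 = 13^(-1) mod 42 = 13
y2 = 42^(-1) mod 13 = 9
x = (15×13×13 + 11×42×9) mod 546 = 141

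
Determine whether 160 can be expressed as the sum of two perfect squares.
4² + 12² (a=4, b=12)

Factorization: 160 = 2^5 × 5
By Fermat: n is sum of two squares iff every prime p ≡ 3 (mod 4) appears to even power.
All primes ≡ 3 (mod 4) appear to even power.
Search a = 0, 1, 2, … for 160 - a² a perfect square: first hit at a = 4: 160 - 16 = 144 = 12².
160 = 4² + 12² = 16 + 144 ✓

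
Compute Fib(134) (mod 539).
267

Matrix identity: Q^n = [[F_(n+1), F_n], [F_n, F_(n-1)]] with Q = [[1,1],[1,0]].
n = 134 = 10000110₂. Square-and-multiply, entries mod 539:
Q^1 = [[1,1],[1,0]]
Q^2 = (Q^1)² = [[2,1],[1,1]]
Q^4 = (Q^2)² = [[5,3],[3,2]]
Q^8 = (Q^4)² = [[34,21],[21,13]]
Q^16 = (Q^8)² = [[519,448],[448,71]]
Q^33 = (Q^16)²·Q = [[267,57],[57,210]]
Q^67 = (Q^33)²·Q = [[395,156],[156,239]]
Q^134 = (Q^67)² = [[335,267],[267,68]]
F_134 mod 539 = Q^134[0][1] = 267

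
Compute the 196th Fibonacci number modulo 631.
168

Matrix identity: Q^n = [[F_(n+1), F_n], [F_n, F_(n-1)]] with Q = [[1,1],[1,0]].
n = 196 = 11000100₂. Square-and-multiply, entries mod 631:
Q^1 = [[1,1],[1,0]]
Q^3 = (Q^1)²·Q = [[3,2],[2,1]]
Q^6 = (Q^3)² = [[13,8],[8,5]]
Q^12 = (Q^6)² = [[233,144],[144,89]]
Q^24 = (Q^12)² = [[567,305],[305,262]]
Q^49 = (Q^24)²·Q = [[392,578],[578,445]]
Q^98 = (Q^49)² = [[616,440],[440,176]]
Q^196 = (Q^98)² = [[108,168],[168,571]]
F_196 mod 631 = Q^196[0][1] = 168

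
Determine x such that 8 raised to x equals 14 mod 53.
5

Baby-step giant-step with step n = ⌈√53⌉ = 8.
Baby steps 8^j mod 53 (j:value) for j=0..7: 0:1, 1:8, 2:11, 3:35, 4:15, 5:14, 6:6, 7:48.
h = 14 is already in the table at j=5, so x = 5.
Check: 8^5 ≡ 14 (mod 53).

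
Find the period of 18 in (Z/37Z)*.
36

37 is prime, so ord(18) divides φ(37) = 36.
Divisors of 36: 1, 2, 3, 4, 6, 9, 12, 18, 36.
Repeated squaring: 18^1 ≡ 18, 18^2 ≡ 28, 18^4 ≡ 7, 18^8 ≡ 12, 18^16 ≡ 33, 18^32 ≡ 16 (mod 37).
Test 18^d mod 37 for each divisor d in increasing order:
18^1 ≡ 18
18^2 ≡ 28
18^3 = 18^2·18^1 ≡ 23
18^4 ≡ 7
18^6 = 18^4·18^2 ≡ 11
18^9 = 18^8·18^1 ≡ 31
18^12 = 18^8·18^4 ≡ 10
18^18 = 18^16·18^2 ≡ 36
18^36 = 18^32·18^4 ≡ 1  ← first divisor giving 1
The order is 36.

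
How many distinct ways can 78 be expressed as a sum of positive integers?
12132164

p(n) counts ways to write n as a sum of positive integers (order ignored).
Euler's pentagonal recurrence: p(k) = p(k-1) + p(k-2) - p(k-5) - p(k-7) + p(k-12) + p(k-15) - ... (offsets j(3j∓1)/2, signs ++--, p(0)=1, p(<0)=0).
DP table for k = 0..77: p(0)=1, p(1)=1, p(2)=2, p(3)=3, p(4)=5, p(5)=7, p(6)=11, p(7)=15, p(8)=22, p(9)=30, p(10)=42, p(11)=56, p(12)=77, p(13)=101, p(14)=135, p(15)=176, p(16)=231, p(17)=297, p(18)=385, p(19)=490, p(20)=627, p(21)=792, p(22)=1002, p(23)=1255, p(24)=1575, p(25)=1958, p(26)=2436, p(27)=3010, p(28)=3718, p(29)=4565, p(30)=5604, p(31)=6842, p(32)=8349, p(33)=10143, p(34)=12310, p(35)=14883, p(36)=17977, p(37)=21637, p(38)=26015, p(39)=31185, p(40)=37338, p(41)=44583, p(42)=53174, p(43)=63261, p(44)=75175, p(45)=89134, p(46)=105558, p(47)=124754, p(48)=147273, p(49)=173525, p(50)=204226, p(51)=239943, p(52)=281589, p(53)=329931, p(54)=386155, p(55)=451276, p(56)=526823, p(57)=614154, p(58)=715220, p(59)=831820, p(60)=966467, p(61)=1121505, p(62)=1300156, p(63)=1505499, p(64)=1741630, p(65)=2012558, p(66)=2323520, p(67)=2679689, p(68)=3087735, p(69)=3554345, p(70)=4087968, p(71)=4697205, p(72)=5392783, p(73)=6185689, p(74)=7089500, p(75)=8118264, p(76)=9289091, p(77)=10619863.
Final step: p(78) = p(77) + p(76) - p(73) - p(71) + p(66) + p(63) - p(56) - p(52) + p(43) + p(38) - p(27) - p(21) + p(8) + p(1)
= 10619863 + 9289091 - 6185689 - 4697205 + 2323520 + 1505499 - 526823 - 281589 + 63261 + 26015 - 3010 - 792 + 22 + 1
= 12132164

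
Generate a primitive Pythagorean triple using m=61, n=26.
(3045, 3172, 4397)

Euclid's formula: a = m² - n², b = 2mn, c = m² + n²
m = 61, n = 26
a = 61² - 26² = 3721 - 676 = 3045
b = 2 × 61 × 26 = 3172
c = 61² + 26² = 3721 + 676 = 4397
Verification: 3045² + 3172² = 9272025 + 10061584 = 19333609 = 4397² ✓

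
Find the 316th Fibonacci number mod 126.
39

Matrix identity: Q^n = [[F_(n+1), F_n], [F_n, F_(n-1)]] with Q = [[1,1],[1,0]].
n = 316 = 100111100₂. Square-and-multiply, entries mod 126:
Q^1 = [[1,1],[1,0]]
Q^2 = (Q^1)² = [[2,1],[1,1]]
Q^4 = (Q^2)² = [[5,3],[3,2]]
Q^9 = (Q^4)²·Q = [[55,34],[34,21]]
Q^19 = (Q^9)²·Q = [[87,23],[23,64]]
Q^39 = (Q^19)²·Q = [[105,34],[34,71]]
Q^79 = (Q^39)²·Q = [[21,85],[85,62]]
Q^158 = (Q^79)² = [[106,125],[125,107]]
Q^316 = (Q^158)² = [[23,39],[39,110]]
F_316 mod 126 = Q^316[0][1] = 39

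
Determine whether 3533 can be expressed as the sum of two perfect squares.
13² + 58² (a=13, b=58)

Factorization: 3533 = 3533
By Fermat: n is sum of two squares iff every prime p ≡ 3 (mod 4) appears to even power.
All primes ≡ 3 (mod 4) appear to even power.
Search a = 0, 1, 2, … for 3533 - a² a perfect square: first hit at a = 13: 3533 - 169 = 3364 = 58².
3533 = 13² + 58² = 169 + 3364 ✓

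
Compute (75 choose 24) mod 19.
16

Using Lucas' theorem:
Write n=75 and k=24 in base 19:
n in base 19: [3, 18]
k in base 19: [1, 5]
C(75,24) mod 19 = ∏ C(n_i, k_i) mod 19
Digit binomials (mod 19): C(3,1) = 3; C(18,5) = 8568 ≡ 18
Product: 3 × 18 = 54 ≡ 16 (mod 19)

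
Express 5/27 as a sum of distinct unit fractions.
1/6 + 1/54

Greedy algorithm:
5/27: ceiling(27/5) = 6, use 1/6
1/54: ceiling(54/1) = 54, use 1/54
Result: 5/27 = 1/6 + 1/54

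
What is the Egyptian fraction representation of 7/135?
1/20 + 1/540

Greedy algorithm:
7/135: ceiling(135/7) = 20, use 1/20
1/540: ceiling(540/1) = 540, use 1/540
Result: 7/135 = 1/20 + 1/540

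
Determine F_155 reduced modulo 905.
815

Matrix identity: Q^n = [[F_(n+1), F_n], [F_n, F_(n-1)]] with Q = [[1,1],[1,0]].
n = 155 = 10011011₂. Square-and-multiply, entries mod 905:
Q^1 = [[1,1],[1,0]]
Q^2 = (Q^1)² = [[2,1],[1,1]]
Q^4 = (Q^2)² = [[5,3],[3,2]]
Q^9 = (Q^4)²·Q = [[55,34],[34,21]]
Q^19 = (Q^9)²·Q = [[430,561],[561,774]]
Q^38 = (Q^19)² = [[61,314],[314,652]]
Q^77 = (Q^38)²·Q = [[399,52],[52,347]]
Q^155 = (Q^77)²·Q = [[692,815],[815,782]]
F_155 mod 905 = Q^155[0][1] = 815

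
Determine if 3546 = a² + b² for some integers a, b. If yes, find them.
39² + 45² (a=39, b=45)

Factorization: 3546 = 2 × 3^2 × 197
By Fermat: n is sum of two squares iff every prime p ≡ 3 (mod 4) appears to even power.
All primes ≡ 3 (mod 4) appear to even power.
Search a = 0, 1, 2, … for 3546 - a² a perfect square: first hit at a = 39: 3546 - 1521 = 2025 = 45².
3546 = 39² + 45² = 1521 + 2025 ✓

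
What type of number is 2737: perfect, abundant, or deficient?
deficient

Proper divisors of 2737: sum = 1 + 7 + 17 + 23 + 119 + 161 + 391 = 719
Since 719 < 2737, 2737 is deficient.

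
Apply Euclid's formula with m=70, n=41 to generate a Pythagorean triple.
(3219, 5740, 6581)

Euclid's formula: a = m² - n², b = 2mn, c = m² + n²
m = 70, n = 41
a = 70² - 41² = 4900 - 1681 = 3219
b = 2 × 70 × 41 = 5740
c = 70² + 41² = 4900 + 1681 = 6581
Verification: 3219² + 5740² = 10361961 + 32947600 = 43309561 = 6581² ✓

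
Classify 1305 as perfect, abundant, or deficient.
deficient

Proper divisors of 1305: sum = 1 + 3 + 5 + 9 + 15 + 29 + 45 + 87 + 145 + 261 + 435 = 1035
Since 1035 < 1305, 1305 is deficient.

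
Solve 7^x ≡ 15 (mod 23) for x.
9

Baby-step giant-step with step n = ⌈√23⌉ = 5.
Baby steps 7^j mod 23 (j:value) for j=0..4: 0:1, 1:7, 2:3, 3:21, 4:9.
Giant-step multiplier: 7^(-5) ≡ 7^(22-5) = 7^17 ≡ 19 (mod 23).
Giant steps γ_i = 15·19^i mod 23: γ_0=15, γ_1=9 (in table at j=4).
x = i·n + j = 1·5 + 4 = 9.
Check: 7^9 ≡ 15 (mod 23).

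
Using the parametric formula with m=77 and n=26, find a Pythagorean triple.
(5253, 4004, 6605)

Euclid's formula: a = m² - n², b = 2mn, c = m² + n²
m = 77, n = 26
a = 77² - 26² = 5929 - 676 = 5253
b = 2 × 77 × 26 = 4004
c = 77² + 26² = 5929 + 676 = 6605
Verification: 5253² + 4004² = 27594009 + 16032016 = 43626025 = 6605² ✓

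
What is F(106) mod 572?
239

Matrix identity: Q^n = [[F_(n+1), F_n], [F_n, F_(n-1)]] with Q = [[1,1],[1,0]].
n = 106 = 1101010₂. Square-and-multiply, entries mod 572:
Q^1 = [[1,1],[1,0]]
Q^3 = (Q^1)²·Q = [[3,2],[2,1]]
Q^6 = (Q^3)² = [[13,8],[8,5]]
Q^13 = (Q^6)²·Q = [[377,233],[233,144]]
Q^26 = (Q^13)² = [[222,129],[129,93]]
Q^53 = (Q^26)²·Q = [[168,145],[145,23]]
Q^106 = (Q^53)² = [[57,239],[239,390]]
F_106 mod 572 = Q^106[0][1] = 239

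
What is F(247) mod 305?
13

Matrix identity: Q^n = [[F_(n+1), F_n], [F_n, F_(n-1)]] with Q = [[1,1],[1,0]].
n = 247 = 11110111₂. Square-and-multiply, entries mod 305:
Q^1 = [[1,1],[1,0]]
Q^3 = (Q^1)²·Q = [[3,2],[2,1]]
Q^7 = (Q^3)²·Q = [[21,13],[13,8]]
Q^15 = (Q^7)²·Q = [[72,0],[0,72]]
Q^30 = (Q^15)² = [[304,0],[0,304]]
Q^61 = (Q^30)²·Q = [[1,1],[1,0]]
Q^123 = (Q^61)²·Q = [[3,2],[2,1]]
Q^247 = (Q^123)²·Q = [[21,13],[13,8]]
F_247 mod 305 = Q^247[0][1] = 13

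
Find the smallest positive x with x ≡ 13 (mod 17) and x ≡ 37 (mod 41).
693

Using Chinese Remainder Theorem:
M = 17 × 41 = 697
M1 = 41, M2 = 17
y1 = 41^(-1) mod 17 = 5
y2 = 17^(-1) mod 41 = 29
x = (13×41×5 + 37×17×29) mod 697 = 693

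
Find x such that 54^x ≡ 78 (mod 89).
16

Baby-step giant-step with step n = ⌈√89⌉ = 10.
Baby steps 54^j mod 89 (j:value) for j=0..9: 0:1, 1:54, 2:68, 3:23, 4:85, 5:51, 6:84, 7:86, 8:16, 9:63.
Giant-step multiplier: 54^(-10) ≡ 54^(88-10) = 54^78 ≡ 49 (mod 89).
Giant steps γ_i = 78·49^i mod 89: γ_0=78, γ_1=84 (in table at j=6).
x = i·n + j = 1·10 + 6 = 16.
Check: 54^16 ≡ 78 (mod 89).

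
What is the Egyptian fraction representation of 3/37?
1/13 + 1/241 + 1/115921

Greedy algorithm:
3/37: ceiling(37/3) = 13, use 1/13
2/481: ceiling(481/2) = 241, use 1/241
1/115921: ceiling(115921/1) = 115921, use 1/115921
Result: 3/37 = 1/13 + 1/241 + 1/115921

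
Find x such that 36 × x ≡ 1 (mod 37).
36

gcd(36, 37) = 1, so the inverse exists.
Extended Euclidean algorithm on (37, 36):
37 = 1 × 36 + 1  ⟹  1 = (1)·37 + (-1)·36
So (-1)·36 ≡ 1 (mod 37), i.e. 36^(-1) ≡ -1 ≡ 36 (mod 37).
Check: 36 × 36 = 1296 ≡ 1 (mod 37)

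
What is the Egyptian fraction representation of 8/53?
1/7 + 1/124 + 1/46004

Greedy algorithm:
8/53: ceiling(53/8) = 7, use 1/7
3/371: ceiling(371/3) = 124, use 1/124
1/46004: ceiling(46004/1) = 46004, use 1/46004
Result: 8/53 = 1/7 + 1/124 + 1/46004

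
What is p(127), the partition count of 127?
3913864295

p(n) counts ways to write n as a sum of positive integers (order ignored).
Euler's pentagonal recurrence: p(k) = p(k-1) + p(k-2) - p(k-5) - p(k-7) + p(k-12) + p(k-15) - ... (offsets j(3j∓1)/2, signs ++--, p(0)=1, p(<0)=0).
DP table for k = 0..126: p(0)=1, p(1)=1, p(2)=2, p(3)=3, p(4)=5, p(5)=7, p(6)=11, p(7)=15, p(8)=22, p(9)=30, p(10)=42, p(11)=56, p(12)=77, p(13)=101, p(14)=135, p(15)=176, p(16)=231, p(17)=297, p(18)=385, p(19)=490, p(20)=627, p(21)=792, p(22)=1002, p(23)=1255, p(24)=1575, p(25)=1958, p(26)=2436, p(27)=3010, p(28)=3718, p(29)=4565, p(30)=5604, p(31)=6842, p(32)=8349, p(33)=10143, p(34)=12310, p(35)=14883, p(36)=17977, p(37)=21637, p(38)=26015, p(39)=31185, p(40)=37338, p(41)=44583, p(42)=53174, p(43)=63261, p(44)=75175, p(45)=89134, p(46)=105558, p(47)=124754, p(48)=147273, p(49)=173525, p(50)=204226, p(51)=239943, p(52)=281589, p(53)=329931, p(54)=386155, p(55)=451276, p(56)=526823, p(57)=614154, p(58)=715220, p(59)=831820, p(60)=966467, p(61)=1121505, p(62)=1300156, p(63)=1505499, p(64)=1741630, p(65)=2012558, p(66)=2323520, p(67)=2679689, p(68)=3087735, p(69)=3554345, p(70)=4087968, p(71)=4697205, p(72)=5392783, p(73)=6185689, p(74)=7089500, p(75)=8118264, p(76)=9289091, p(77)=10619863, p(78)=12132164, p(79)=13848650, p(80)=15796476, p(81)=18004327, p(82)=20506255, p(83)=23338469, p(84)=26543660, p(85)=30167357, p(86)=34262962, p(87)=38887673, p(88)=44108109, p(89)=49995925, p(90)=56634173, p(91)=64112359, p(92)=72533807, p(93)=82010177, p(94)=92669720, p(95)=104651419, p(96)=118114304, p(97)=133230930, p(98)=150198136, p(99)=169229875, p(100)=190569292, p(101)=214481126, p(102)=241265379, p(103)=271248950, p(104)=304801365, p(105)=342325709, p(106)=384276336, p(107)=431149389, p(108)=483502844, p(109)=541946240, p(110)=607163746, p(111)=679903203, p(112)=761002156, p(113)=851376628, p(114)=952050665, p(115)=1064144451, p(116)=1188908248, p(117)=1327710076, p(118)=1482074143, p(119)=1653668665, p(120)=1844349560, p(121)=2056148051, p(122)=2291320912, p(123)=2552338241, p(124)=2841940500, p(125)=3163127352, p(126)=3519222692.
Final step: p(127) = p(126) + p(125) - p(122) - p(120) + p(115) + p(112) - p(105) - p(101) + p(92) + p(87) - p(76) - p(70) + p(57) + p(50) - p(35) - p(27) + p(10) + p(1)
= 3519222692 + 3163127352 - 2291320912 - 1844349560 + 1064144451 + 761002156 - 342325709 - 214481126 + 72533807 + 38887673 - 9289091 - 4087968 + 614154 + 204226 - 14883 - 3010 + 42 + 1
= 3913864295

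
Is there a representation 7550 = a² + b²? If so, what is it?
Not possible

Factorization: 7550 = 2 × 5^2 × 151
By Fermat: n is sum of two squares iff every prime p ≡ 3 (mod 4) appears to even power.
Prime(s) ≡ 3 (mod 4) with odd exponent: [(151, 1)]
Therefore 7550 cannot be expressed as a² + b².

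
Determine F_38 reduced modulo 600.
569

Matrix identity: Q^n = [[F_(n+1), F_n], [F_n, F_(n-1)]] with Q = [[1,1],[1,0]].
n = 38 = 100110₂. Square-and-multiply, entries mod 600:
Q^1 = [[1,1],[1,0]]
Q^2 = (Q^1)² = [[2,1],[1,1]]
Q^4 = (Q^2)² = [[5,3],[3,2]]
Q^9 = (Q^4)²·Q = [[55,34],[34,21]]
Q^19 = (Q^9)²·Q = [[165,581],[581,184]]
Q^38 = (Q^19)² = [[586,569],[569,17]]
F_38 mod 600 = Q^38[0][1] = 569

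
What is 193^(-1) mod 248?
9

gcd(193, 248) = 1, so the inverse exists.
Extended Euclidean algorithm on (248, 193):
248 = 1 × 193 + 55  ⟹  55 = (1)·248 + (-1)·193
193 = 3 × 55 + 28  ⟹  28 = (-3)·248 + (4)·193
55 = 1 × 28 + 27  ⟹  27 = (4)·248 + (-5)·193
28 = 1 × 27 + 1  ⟹  1 = (-7)·248 + (9)·193
So (9)·193 ≡ 1 (mod 248), i.e. 193^(-1) ≡ 9 (mod 248).
Check: 193 × 9 = 1737 ≡ 1 (mod 248)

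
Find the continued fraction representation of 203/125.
[1; 1, 1, 1, 1, 1, 15]

Euclidean algorithm steps:
203 = 1 × 125 + 78
125 = 1 × 78 + 47
78 = 1 × 47 + 31
47 = 1 × 31 + 16
31 = 1 × 16 + 15
16 = 1 × 15 + 1
15 = 15 × 1 + 0
Continued fraction: [1; 1, 1, 1, 1, 1, 15]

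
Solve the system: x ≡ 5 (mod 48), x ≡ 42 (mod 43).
773

Using Chinese Remainder Theorem:
M = 48 × 43 = 2064
M1 = 43, M2 = 48
y1 = 43^(-1) mod 48 = 19
y2 = 48^(-1) mod 43 = 26
x = (5×43×19 + 42×48×26) mod 2064 = 773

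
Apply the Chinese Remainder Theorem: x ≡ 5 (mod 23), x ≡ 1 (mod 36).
649

Using Chinese Remainder Theorem:
M = 23 × 36 = 828
M1 = 36, M2 = 23
y1 = 36^(-1) mod 23 = 16
y2 = 23^(-1) mod 36 = 11
x = (5×36×16 + 1×23×11) mod 828 = 649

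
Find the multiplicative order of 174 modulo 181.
12

181 is prime, so ord(174) divides φ(181) = 180.
Divisors of 180: 1, 2, 3, 4, 5, 6, 9, 10, 12, 15, 18, 20, 30, 36, 45, 60, 90, 180.
Repeated squaring: 174^1 ≡ 174, 174^2 ≡ 49, 174^4 ≡ 48, 174^8 ≡ 132, 174^16 ≡ 48, 174^32 ≡ 132, 174^64 ≡ 48, 174^128 ≡ 132 (mod 181).
Test 174^d mod 181 for each divisor d in increasing order:
174^1 ≡ 174
174^2 ≡ 49
174^3 = 174^2·174^1 ≡ 19
174^4 ≡ 48
174^5 = 174^4·174^1 ≡ 26
174^6 = 174^4·174^2 ≡ 180
174^9 = 174^8·174^1 ≡ 162
174^10 = 174^8·174^2 ≡ 133
174^12 = 174^8·174^4 ≡ 1  ← first divisor giving 1
The order is 12.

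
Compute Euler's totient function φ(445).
352

445 = 5 × 89
φ(n) = n × ∏(1 - 1/p) for each prime p dividing n
φ(445) = 445 × (1 - 1/5) × (1 - 1/89) = 352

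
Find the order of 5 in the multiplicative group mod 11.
5

11 is prime, so ord(5) divides φ(11) = 10.
Divisors of 10: 1, 2, 5, 10.
Repeated squaring: 5^1 ≡ 5, 5^2 ≡ 3, 5^4 ≡ 9, 5^8 ≡ 4 (mod 11).
Test 5^d mod 11 for each divisor d in increasing order:
5^1 ≡ 5
5^2 ≡ 3
5^5 = 5^4·5^1 ≡ 1  ← first divisor giving 1
The order is 5.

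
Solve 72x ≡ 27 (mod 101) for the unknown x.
x ≡ 13 (mod 101)

gcd(72, 101) = 1, which divides 27, so solutions exist.
Find 72^(-1) mod 101 by the extended Euclidean algorithm:
101 = 1 × 72 + 29  ⟹  29 = (1)·101 + (-1)·72
72 = 2 × 29 + 14  ⟹  14 = (-2)·101 + (3)·72
29 = 2 × 14 + 1  ⟹  1 = (5)·101 + (-7)·72
So (-7)·72 ≡ 1 (mod 101), i.e. 72^(-1) ≡ -7 ≡ 94 (mod 101).
x ≡ 94 × 27 = 2538 ≡ 13 (mod 101).
Check: 72 × 13 = 936 ≡ 27 (mod 101).
Unique solution: x ≡ 13 (mod 101)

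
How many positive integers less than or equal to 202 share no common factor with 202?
100

202 = 2 × 101
φ(n) = n × ∏(1 - 1/p) for each prime p dividing n
φ(202) = 202 × (1 - 1/2) × (1 - 1/101) = 100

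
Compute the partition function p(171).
301384802048

p(n) counts ways to write n as a sum of positive integers (order ignored).
Euler's pentagonal recurrence: p(k) = p(k-1) + p(k-2) - p(k-5) - p(k-7) + p(k-12) + p(k-15) - ... (offsets j(3j∓1)/2, signs ++--, p(0)=1, p(<0)=0).
DP table for k = 0..170: p(0)=1, p(1)=1, p(2)=2, p(3)=3, p(4)=5, p(5)=7, p(6)=11, p(7)=15, p(8)=22, p(9)=30, p(10)=42, p(11)=56, p(12)=77, p(13)=101, p(14)=135, p(15)=176, p(16)=231, p(17)=297, p(18)=385, p(19)=490, p(20)=627, p(21)=792, p(22)=1002, p(23)=1255, p(24)=1575, p(25)=1958, p(26)=2436, p(27)=3010, p(28)=3718, p(29)=4565, p(30)=5604, p(31)=6842, p(32)=8349, p(33)=10143, p(34)=12310, p(35)=14883, p(36)=17977, p(37)=21637, p(38)=26015, p(39)=31185, p(40)=37338, p(41)=44583, p(42)=53174, p(43)=63261, p(44)=75175, p(45)=89134, p(46)=105558, p(47)=124754, p(48)=147273, p(49)=173525, p(50)=204226, p(51)=239943, p(52)=281589, p(53)=329931, p(54)=386155, p(55)=451276, p(56)=526823, p(57)=614154, p(58)=715220, p(59)=831820, p(60)=966467, p(61)=1121505, p(62)=1300156, p(63)=1505499, p(64)=1741630, p(65)=2012558, p(66)=2323520, p(67)=2679689, p(68)=3087735, p(69)=3554345, p(70)=4087968, p(71)=4697205, p(72)=5392783, p(73)=6185689, p(74)=7089500, p(75)=8118264, p(76)=9289091, p(77)=10619863, p(78)=12132164, p(79)=13848650, p(80)=15796476, p(81)=18004327, p(82)=20506255, p(83)=23338469, p(84)=26543660, p(85)=30167357, p(86)=34262962, p(87)=38887673, p(88)=44108109, p(89)=49995925, p(90)=56634173, p(91)=64112359, p(92)=72533807, p(93)=82010177, p(94)=92669720, p(95)=104651419, p(96)=118114304, p(97)=133230930, p(98)=150198136, p(99)=169229875, p(100)=190569292, p(101)=214481126, p(102)=241265379, p(103)=271248950, p(104)=304801365, p(105)=342325709, p(106)=384276336, p(107)=431149389, p(108)=483502844, p(109)=541946240, p(110)=607163746, p(111)=679903203, p(112)=761002156, p(113)=851376628, p(114)=952050665, p(115)=1064144451, p(116)=1188908248, p(117)=1327710076, p(118)=1482074143, p(119)=1653668665, p(120)=1844349560, p(121)=2056148051, p(122)=2291320912, p(123)=2552338241, p(124)=2841940500, p(125)=3163127352, p(126)=3519222692, p(127)=3913864295, p(128)=4351078600, p(129)=4835271870, p(130)=5371315400, p(131)=5964539504, p(132)=6620830889, p(133)=7346629512, p(134)=8149040695, p(135)=9035836076, p(136)=10015581680, p(137)=11097645016, p(138)=12292341831, p(139)=13610949895, p(140)=15065878135, p(141)=16670689208, p(142)=18440293320, p(143)=20390982757, p(144)=22540654445, p(145)=24908858009, p(146)=27517052599, p(147)=30388671978, p(148)=33549419497, p(149)=37027355200, p(150)=40853235313, p(151)=45060624582, p(152)=49686288421, p(153)=54770336324, p(154)=60356673280, p(155)=66493182097, p(156)=73232243759, p(157)=80630964769, p(158)=88751778802, p(159)=97662728555, p(160)=107438159466, p(161)=118159068427, p(162)=129913904637, p(163)=142798995930, p(164)=156919475295, p(165)=172389800255, p(166)=189334822579, p(167)=207890420102, p(168)=228204732751, p(169)=250438925115, p(170)=274768617130.
Final step: p(171) = p(170) + p(169) - p(166) - p(164) + p(159) + p(156) - p(149) - p(145) + p(136) + p(131) - p(120) - p(114) + p(101) + p(94) - p(79) - p(71) + p(54) + p(45) - p(26) - p(16)
= 274768617130 + 250438925115 - 189334822579 - 156919475295 + 97662728555 + 73232243759 - 37027355200 - 24908858009 + 10015581680 + 5964539504 - 1844349560 - 952050665 + 214481126 + 92669720 - 13848650 - 4697205 + 386155 + 89134 - 2436 - 231
= 301384802048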